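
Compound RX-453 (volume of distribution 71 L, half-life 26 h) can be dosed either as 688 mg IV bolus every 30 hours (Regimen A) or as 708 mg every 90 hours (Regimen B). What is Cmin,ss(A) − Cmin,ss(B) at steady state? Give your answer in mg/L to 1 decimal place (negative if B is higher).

Regimen A: f = (1/2)^(30/26) ≈ 0.4494; Cmin,ss = (688/71)·f/(1−f) ≈ 7.909 mg/L.
Regimen B: f = (1/2)^(90/26) ≈ 0.0908; Cmin,ss = (708/71)·f/(1−f) ≈ 0.996 mg/L.
Difference ≈ 7.909 − 0.996 ≈ 6.913 mg/L.

6.9 mg/L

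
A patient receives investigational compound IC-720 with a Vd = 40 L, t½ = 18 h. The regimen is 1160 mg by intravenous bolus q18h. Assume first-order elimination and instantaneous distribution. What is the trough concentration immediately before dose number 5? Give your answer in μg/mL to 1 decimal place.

27.2 μg/mL

f = (1/2)^(τ/t½) = (1/2)^(18/18) ≈ 0.5000.
C₀ = D/Vd = 1160/40 ≈ 29.000 μg/mL.
Before the 5th dose, 4 doses have been given. Superposition: Cmin = C₀·(f + f² + … + f^4).
≈ 29.000 × (0.5000 + 0.2500 + 0.1250 + 0.0625) ≈ 29.000 × 0.9375 ≈ 27.188 μg/mL.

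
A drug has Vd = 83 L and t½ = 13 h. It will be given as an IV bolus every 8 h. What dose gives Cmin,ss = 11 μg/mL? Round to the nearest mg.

486 mg

τ/t½ = 8/13 ≈ 0.61538, so f = (1/2)^(8/13) ≈ 0.652756.
Cmin,ss = (D/Vd)·f/(1−f), so D = Cmin,ss·Vd·(1−f)/f.
D = 11 × 83 × (1−f)/f ≈ 11 × 83 × 0.53197 ≈ 485.69 mg.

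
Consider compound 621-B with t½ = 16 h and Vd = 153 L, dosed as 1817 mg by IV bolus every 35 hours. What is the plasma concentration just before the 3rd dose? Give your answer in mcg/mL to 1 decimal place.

f = (1/2)^(τ/t½) = (1/2)^(35/16) ≈ 0.2195.
C₀ = D/Vd = 1817/153 ≈ 11.876 mcg/mL.
Before the 3rd dose, 2 doses have been given. Superposition: Cmin = C₀·(f + f²).
≈ 11.876 × (0.2195 + 0.0482) ≈ 11.876 × 0.2677 ≈ 3.179 mcg/mL.

3.2 mcg/mL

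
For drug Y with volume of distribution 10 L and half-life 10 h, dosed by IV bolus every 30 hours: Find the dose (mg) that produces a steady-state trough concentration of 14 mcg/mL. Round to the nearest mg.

980 mg

τ/t½ = 30/10 ≈ 3, so f = (1/2)^(30/10) ≈ 0.125000.
Cmin,ss = (D/Vd)·f/(1−f), so D = Cmin,ss·Vd·(1−f)/f.
D = 14 × 10 × (1−f)/f ≈ 14 × 10 × 7.00000 ≈ 980.00 mg.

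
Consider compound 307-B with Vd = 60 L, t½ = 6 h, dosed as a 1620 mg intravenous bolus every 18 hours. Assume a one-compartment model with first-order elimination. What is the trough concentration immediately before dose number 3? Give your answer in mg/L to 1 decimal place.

3.8 mg/L

f = (1/2)^(τ/t½) = (1/2)^(18/6) ≈ 0.1250.
C₀ = D/Vd = 1620/60 ≈ 27.000 mg/L.
Before the 3rd dose, 2 doses have been given. Superposition: Cmin = C₀·(f + f²).
≈ 27.000 × (0.1250 + 0.0156) ≈ 27.000 × 0.1406 ≈ 3.796 mg/L.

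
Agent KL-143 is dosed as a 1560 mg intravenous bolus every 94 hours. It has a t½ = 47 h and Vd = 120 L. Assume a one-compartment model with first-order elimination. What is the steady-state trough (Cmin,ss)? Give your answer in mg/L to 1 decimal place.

The dosing interval is 2 half-lives, so f = 2^(−2) = 0.25.
Accumulation ratio R = 1/(1 − f) = 1/0.75 = 4/3.
Single-dose peak C₀ = D/Vd = 1560/120 = 13 mg/L.
Steady-state peak Cmax,ss = C₀·R = 13 × 4/3 ≈ 17.333 mg/L.
Steady-state trough Cmin,ss = Cmax,ss·f ≈ 17.333 × 0.25 ≈ 4.333 mg/L.

4.3 mg/L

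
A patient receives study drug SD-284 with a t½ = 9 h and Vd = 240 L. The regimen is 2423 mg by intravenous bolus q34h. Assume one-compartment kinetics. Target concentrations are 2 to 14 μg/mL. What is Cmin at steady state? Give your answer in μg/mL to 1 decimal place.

k = ln2/t½ = ln2/9 ≈ 0.077016 h⁻¹; fraction remaining f = e^(−kτ) = e^(−0.077016×34) ≈ 0.0729.
Single-dose peak C₀ = D/Vd = 2423/240 ≈ 10.096 μg/mL.
Steady-state trough Cmin,ss = C₀·f/(1−f) ≈ 10.096 × 0.0729/0.9271 ≈ 0.794 μg/mL.
Trough 0.8 μg/mL vs MEC 2 μg/mL: subtherapeutic.

0.8 μg/mL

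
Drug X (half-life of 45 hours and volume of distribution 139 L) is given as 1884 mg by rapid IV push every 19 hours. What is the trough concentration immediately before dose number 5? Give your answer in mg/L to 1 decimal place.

27.5 mg/L

f = (1/2)^(τ/t½) = (1/2)^(19/45) ≈ 0.7463.
C₀ = D/Vd = 1884/139 ≈ 13.554 mg/L.
Before the 5th dose, 4 doses have been given. Superposition: Cmin = C₀·(f + f² + … + f^4).
≈ 13.554 × (0.7463 + 0.5570 + 0.4157 + 0.3102) ≈ 13.554 × 2.0292 ≈ 27.504 mg/L.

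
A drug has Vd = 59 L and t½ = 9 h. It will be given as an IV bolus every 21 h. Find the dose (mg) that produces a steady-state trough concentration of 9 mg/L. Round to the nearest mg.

2145 mg

τ/t½ = 21/9 ≈ 2.3333, so f = (1/2)^(21/9) ≈ 0.198425.
Cmin,ss = (D/Vd)·f/(1−f), so D = Cmin,ss·Vd·(1−f)/f.
D = 9 × 59 × (1−f)/f ≈ 9 × 59 × 4.03969 ≈ 2145.08 mg.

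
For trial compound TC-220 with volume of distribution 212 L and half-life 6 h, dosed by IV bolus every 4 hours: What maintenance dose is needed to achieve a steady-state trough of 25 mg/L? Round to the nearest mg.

τ/t½ = 4/6 ≈ 0.66667, so f = (1/2)^(4/6) ≈ 0.629961.
Cmin,ss = (D/Vd)·f/(1−f), so D = Cmin,ss·Vd·(1−f)/f.
D = 25 × 212 × (1−f)/f ≈ 25 × 212 × 0.58740 ≈ 3113.22 mg.

3113 mg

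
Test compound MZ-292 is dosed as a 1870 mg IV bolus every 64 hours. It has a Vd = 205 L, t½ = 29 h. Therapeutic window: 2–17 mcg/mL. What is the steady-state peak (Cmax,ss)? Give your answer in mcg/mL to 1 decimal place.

k = ln2/t½ = ln2/29 ≈ 0.023902 h⁻¹; fraction remaining f = e^(−kτ) = e^(−0.023902×64) ≈ 0.2166.
At steady state, accumulation factor R = 1/(1 − e^(−kτ)) ≈ 1.2765.
Each bolus raises the concentration by D/Vd = 1870/205 ≈ 9.122 mcg/mL.
Steady-state peak Cmax,ss = C₀·R ≈ 9.122 × 1.2765 ≈ 11.644 mcg/mL.
Peak 11.6 mcg/mL vs MTC 17 mcg/mL: below toxic threshold.

11.6 mcg/mL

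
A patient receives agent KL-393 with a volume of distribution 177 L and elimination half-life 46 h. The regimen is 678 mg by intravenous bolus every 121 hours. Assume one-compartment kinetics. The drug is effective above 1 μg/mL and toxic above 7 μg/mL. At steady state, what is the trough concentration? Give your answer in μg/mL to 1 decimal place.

0.7 μg/mL

τ/t½ = 121/46 ≈ 2.6304, so fraction remaining f = (1/2)^(121/46) ≈ 0.1615.
Accumulation ratio R = 1/(1 − f) ≈ 1/0.8385 ≈ 1.1926.
Single-dose peak C₀ = D/Vd = 678/177 ≈ 3.831 μg/mL.
Steady-state peak Cmax,ss = C₀·R ≈ 3.831 × 1.1926 ≈ 4.569 μg/mL.
One interval later, Cmin,ss = Cmax,ss·e^(−kτ) ≈ 4.569 × 0.1615 ≈ 0.738 μg/mL.
Trough 0.7 μg/mL vs MEC 1 μg/mL: subtherapeutic.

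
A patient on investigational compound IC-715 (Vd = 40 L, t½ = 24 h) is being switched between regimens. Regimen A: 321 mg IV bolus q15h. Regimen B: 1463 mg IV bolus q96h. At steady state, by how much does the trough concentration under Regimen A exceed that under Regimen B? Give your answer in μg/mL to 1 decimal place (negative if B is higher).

12.4 μg/mL

Regimen A: f = (1/2)^(15/24) ≈ 0.6484; Cmin,ss = (321/40)·f/(1−f) ≈ 14.799 μg/mL.
Regimen B: f = (1/2)^(96/24) ≈ 0.0625; Cmin,ss = (1463/40)·f/(1−f) ≈ 2.438 μg/mL.
Difference ≈ 14.799 − 2.438 ≈ 12.361 μg/mL.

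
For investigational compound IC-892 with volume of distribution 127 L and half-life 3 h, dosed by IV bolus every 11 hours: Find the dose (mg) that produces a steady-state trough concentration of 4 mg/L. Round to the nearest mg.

τ/t½ = 11/3 ≈ 3.6667, so f = (1/2)^(11/3) ≈ 0.078745.
Cmin,ss = (D/Vd)·f/(1−f), so D = Cmin,ss·Vd·(1−f)/f.
D = 4 × 127 × (1−f)/f ≈ 4 × 127 × 11.69922 ≈ 5943.20 mg.

5943 mg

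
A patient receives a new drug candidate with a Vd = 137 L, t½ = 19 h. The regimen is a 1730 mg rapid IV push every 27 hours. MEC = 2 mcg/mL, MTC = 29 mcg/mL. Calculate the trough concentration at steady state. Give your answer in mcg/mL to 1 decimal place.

Over one 27-h interval, 27/19 ≈ 1.4211 half-lives elapse, leaving f ≈ 0.3734 of each dose.
Each bolus raises the concentration by D/Vd = 1730/137 ≈ 12.628 mcg/mL.
Steady-state trough Cmin,ss = C₀·f/(1−f) ≈ 12.628 × 0.3734/0.6266 ≈ 7.525 mcg/mL.
Trough 7.5 mcg/mL vs MEC 2 mcg/mL: adequate.

7.5 mcg/mL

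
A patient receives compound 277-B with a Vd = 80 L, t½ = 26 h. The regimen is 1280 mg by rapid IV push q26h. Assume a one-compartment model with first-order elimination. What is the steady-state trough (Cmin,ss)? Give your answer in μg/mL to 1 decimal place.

τ = 26 h = 1 half-life, so f = (1/2)^1 = 0.5.
Accumulation ratio R = 1/(1 − f) = 1/0.5 = 2/1.
Single-dose peak C₀ = D/Vd = 1280/80 = 16 μg/mL.
Steady-state peak Cmax,ss = C₀·R = 16 × 2/1 ≈ 32.000 μg/mL.
Steady-state trough Cmin,ss = Cmax,ss·f ≈ 32.000 × 0.5 ≈ 16.000 μg/mL.

16.0 μg/mL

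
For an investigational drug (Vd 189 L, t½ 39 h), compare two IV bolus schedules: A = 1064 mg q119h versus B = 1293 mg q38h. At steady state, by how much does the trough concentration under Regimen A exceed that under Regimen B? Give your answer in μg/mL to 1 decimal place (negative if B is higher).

Regimen A: f = (1/2)^(119/39) ≈ 0.1206; Cmin,ss = (1064/189)·f/(1−f) ≈ 0.772 μg/mL.
Regimen B: f = (1/2)^(38/39) ≈ 0.5090; Cmin,ss = (1293/189)·f/(1−f) ≈ 7.092 μg/mL.
Difference ≈ 0.772 − 7.092 ≈ -6.320 μg/mL.

-6.3 μg/mL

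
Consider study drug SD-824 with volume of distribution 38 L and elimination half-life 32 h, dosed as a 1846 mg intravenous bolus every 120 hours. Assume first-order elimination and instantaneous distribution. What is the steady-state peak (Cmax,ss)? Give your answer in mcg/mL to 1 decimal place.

52.5 mcg/mL

k = ln2/t½ = ln2/32 ≈ 0.021661 h⁻¹; fraction remaining f = e^(−kτ) = e^(−0.021661×120) ≈ 0.0743.
Accumulation ratio R = 1/(1 − f) ≈ 1/0.9257 ≈ 1.0803.
Each bolus raises the concentration by D/Vd = 1846/38 ≈ 48.579 mcg/mL.
Steady-state peak Cmax,ss = C₀·R ≈ 48.579 × 1.0803 ≈ 52.480 mcg/mL.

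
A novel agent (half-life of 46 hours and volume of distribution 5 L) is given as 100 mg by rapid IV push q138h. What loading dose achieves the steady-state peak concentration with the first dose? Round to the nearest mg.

114 mg

f = (1/2)^(138/46) ≈ 0.125000; accumulation ratio R = 1/(1−f) ≈ 1.14286.
Loading dose to hit Cmax,ss on first dose: D_load = D_maint·R ≈ 100 × 1.14286 ≈ 114.29 mg.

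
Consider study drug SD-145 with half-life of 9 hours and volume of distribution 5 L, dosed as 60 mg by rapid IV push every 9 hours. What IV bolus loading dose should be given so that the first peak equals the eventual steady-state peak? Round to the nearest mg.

f = (1/2)^(9/9) ≈ 0.500000; accumulation ratio R = 1/(1−f) ≈ 2.00000.
Loading dose to hit Cmax,ss on first dose: D_load = D_maint·R ≈ 60 × 2.00000 ≈ 120.00 mg.

120 mg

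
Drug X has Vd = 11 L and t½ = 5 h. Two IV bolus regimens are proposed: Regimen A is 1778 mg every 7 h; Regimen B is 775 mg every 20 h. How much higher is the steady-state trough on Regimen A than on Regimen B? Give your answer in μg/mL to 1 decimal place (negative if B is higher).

93.9 μg/mL

Regimen A: f = (1/2)^(7/5) ≈ 0.3789; Cmin,ss = (1778/11)·f/(1−f) ≈ 98.606 μg/mL.
Regimen B: f = (1/2)^(20/5) ≈ 0.0625; Cmin,ss = (775/11)·f/(1−f) ≈ 4.697 μg/mL.
Difference ≈ 98.606 − 4.697 ≈ 93.909 μg/mL.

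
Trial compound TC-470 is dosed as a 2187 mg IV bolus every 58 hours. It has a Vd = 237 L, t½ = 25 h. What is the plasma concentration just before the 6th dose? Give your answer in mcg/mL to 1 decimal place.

2.3 mcg/mL

f = (1/2)^(τ/t½) = (1/2)^(58/25) ≈ 0.2003.
C₀ = D/Vd = 2187/237 ≈ 9.228 mcg/mL.
Before the 6th dose, 5 doses have been given. Superposition: Cmin = C₀·(f + f² + … + f^5).
≈ 9.228 × (0.2003 + 0.0401 + 0.0080 + 0.0016 + 0.0003) ≈ 9.228 × 0.2503 ≈ 2.310 mcg/mL.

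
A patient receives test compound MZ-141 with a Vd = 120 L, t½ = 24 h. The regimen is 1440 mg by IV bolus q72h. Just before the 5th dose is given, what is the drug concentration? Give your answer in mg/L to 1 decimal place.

f = (1/2)^(τ/t½) = (1/2)^(72/24) ≈ 0.1250.
C₀ = D/Vd = 1440/120 ≈ 12.000 mg/L.
Before the 5th dose, 4 doses have been given. Superposition: Cmin = C₀·(f + f² + … + f^4).
≈ 12.000 × (0.1250 + 0.0156 + 0.0020 + 0.0002) ≈ 12.000 × 0.1428 ≈ 1.714 mg/L.

1.7 mg/L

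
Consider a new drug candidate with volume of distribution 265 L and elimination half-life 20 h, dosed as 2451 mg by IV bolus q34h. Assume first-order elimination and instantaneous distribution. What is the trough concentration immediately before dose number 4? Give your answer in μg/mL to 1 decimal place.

f = (1/2)^(τ/t½) = (1/2)^(34/20) ≈ 0.3078.
C₀ = D/Vd = 2451/265 ≈ 9.249 μg/mL.
Before the 4th dose, 3 doses have been given. Superposition: Cmin = C₀·(f + f² + … + f^3).
≈ 9.249 × (0.3078 + 0.0947 + 0.0292) ≈ 9.249 × 0.4317 ≈ 3.993 μg/mL.

4.0 μg/mL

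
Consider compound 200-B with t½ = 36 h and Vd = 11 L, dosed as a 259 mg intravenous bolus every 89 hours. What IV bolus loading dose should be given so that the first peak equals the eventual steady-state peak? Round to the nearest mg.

316 mg

f = (1/2)^(89/36) ≈ 0.180213; accumulation ratio R = 1/(1−f) ≈ 1.21983.
Loading dose to hit Cmax,ss on first dose: D_load = D_maint·R ≈ 259 × 1.21983 ≈ 315.94 mg.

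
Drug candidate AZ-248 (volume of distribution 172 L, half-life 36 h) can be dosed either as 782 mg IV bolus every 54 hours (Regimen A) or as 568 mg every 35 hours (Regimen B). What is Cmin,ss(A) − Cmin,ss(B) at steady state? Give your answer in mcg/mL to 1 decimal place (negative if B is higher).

Regimen A: f = (1/2)^(54/36) ≈ 0.3536; Cmin,ss = (782/172)·f/(1−f) ≈ 2.487 mcg/mL.
Regimen B: f = (1/2)^(35/36) ≈ 0.5097; Cmin,ss = (568/172)·f/(1−f) ≈ 3.433 mcg/mL.
Difference ≈ 2.487 − 3.433 ≈ -0.946 mcg/mL.

-0.9 mcg/mL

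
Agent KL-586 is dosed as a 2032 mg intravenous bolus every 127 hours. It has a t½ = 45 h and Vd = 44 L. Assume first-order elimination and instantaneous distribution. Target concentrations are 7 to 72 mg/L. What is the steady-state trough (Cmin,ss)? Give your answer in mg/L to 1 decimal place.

7.6 mg/L

k = ln2/t½ = ln2/45 ≈ 0.015403 h⁻¹; fraction remaining f = e^(−kτ) = e^(−0.015403×127) ≈ 0.1414.
Accumulation ratio R = 1/(1 − f) ≈ 1/0.8586 ≈ 1.1647.
Each bolus raises the concentration by D/Vd = 2032/44 ≈ 46.182 mg/L.
Steady-state peak Cmax,ss = C₀·R ≈ 46.182 × 1.1647 ≈ 53.788 mg/L.
One interval later, Cmin,ss = Cmax,ss·e^(−kτ) ≈ 53.788 × 0.1414 ≈ 7.606 mg/L.
Trough 7.6 mg/L vs MEC 7 mg/L: adequate.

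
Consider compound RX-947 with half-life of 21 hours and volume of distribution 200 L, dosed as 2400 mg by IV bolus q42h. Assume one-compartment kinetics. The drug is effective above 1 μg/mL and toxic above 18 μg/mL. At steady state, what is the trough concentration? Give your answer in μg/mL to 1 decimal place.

4.0 μg/mL

The dosing interval is 2 half-lives, so f = 2^(−2) = 0.25.
Accumulation ratio R = 1/(1 − f) = 1/0.75 = 4/3.
Single-dose peak C₀ = D/Vd = 2400/200 = 12 μg/mL.
Steady-state peak Cmax,ss = C₀·R = 12 × 4/3 ≈ 16.000 μg/mL.
Steady-state trough Cmin,ss = Cmax,ss·f ≈ 16.000 × 0.25 ≈ 4.000 μg/mL.
Trough 4.0 μg/mL vs MEC 1 μg/mL: adequate.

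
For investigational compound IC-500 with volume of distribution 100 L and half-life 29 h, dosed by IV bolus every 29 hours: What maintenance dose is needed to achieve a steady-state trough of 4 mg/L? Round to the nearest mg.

τ/t½ = 29/29 ≈ 1, so f = (1/2)^(29/29) ≈ 0.500000.
Cmin,ss = (D/Vd)·f/(1−f), so D = Cmin,ss·Vd·(1−f)/f.
D = 4 × 100 × (1−f)/f ≈ 4 × 100 × 1.00000 ≈ 400.00 mg.

400 mg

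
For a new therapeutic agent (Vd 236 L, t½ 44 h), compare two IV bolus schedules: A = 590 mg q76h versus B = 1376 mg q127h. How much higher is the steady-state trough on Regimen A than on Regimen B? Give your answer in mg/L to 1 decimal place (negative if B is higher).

Regimen A: f = (1/2)^(76/44) ≈ 0.3020; Cmin,ss = (590/236)·f/(1−f) ≈ 1.082 mg/L.
Regimen B: f = (1/2)^(127/44) ≈ 0.1352; Cmin,ss = (1376/236)·f/(1−f) ≈ 0.912 mg/L.
Difference ≈ 1.082 − 0.912 ≈ 0.170 mg/L.

0.2 mg/L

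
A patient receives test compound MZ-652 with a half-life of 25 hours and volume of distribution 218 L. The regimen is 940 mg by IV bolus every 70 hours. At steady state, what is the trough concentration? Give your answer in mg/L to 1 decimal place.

0.7 mg/L

τ/t½ = 70/25 ≈ 2.8, so fraction remaining f = (1/2)^(70/25) ≈ 0.1436.
At steady state, accumulation factor R = 1/(1 − e^(−kτ)) ≈ 1.1677.
Each bolus raises the concentration by D/Vd = 940/218 ≈ 4.312 mg/L.
Cmax,ss = C₀/(1 − f) ≈ 4.312/0.8564 ≈ 5.035 mg/L.
One interval later, Cmin,ss = Cmax,ss·e^(−kτ) ≈ 5.035 × 0.1436 ≈ 0.723 mg/L.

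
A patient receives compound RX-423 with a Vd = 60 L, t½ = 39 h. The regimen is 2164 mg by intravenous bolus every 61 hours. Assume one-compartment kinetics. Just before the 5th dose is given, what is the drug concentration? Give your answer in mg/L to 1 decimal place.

f = (1/2)^(τ/t½) = (1/2)^(61/39) ≈ 0.3382.
C₀ = D/Vd = 2164/60 ≈ 36.067 mg/L.
Before the 5th dose, 4 doses have been given. Superposition: Cmin = C₀·(f + f² + … + f^4).
≈ 36.067 × (0.3382 + 0.1144 + 0.0387 + 0.0131) ≈ 36.067 × 0.5044 ≈ 18.192 mg/L.

18.2 mg/L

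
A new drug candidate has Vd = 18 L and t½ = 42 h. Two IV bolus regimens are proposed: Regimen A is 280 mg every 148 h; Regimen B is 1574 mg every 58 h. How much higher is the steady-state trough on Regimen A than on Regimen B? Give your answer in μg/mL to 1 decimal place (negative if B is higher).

Regimen A: f = (1/2)^(148/42) ≈ 0.0869; Cmin,ss = (280/18)·f/(1−f) ≈ 1.480 μg/mL.
Regimen B: f = (1/2)^(58/42) ≈ 0.3840; Cmin,ss = (1574/18)·f/(1−f) ≈ 54.511 μg/mL.
Difference ≈ 1.480 − 54.511 ≈ -53.031 μg/mL.

-53.0 μg/mL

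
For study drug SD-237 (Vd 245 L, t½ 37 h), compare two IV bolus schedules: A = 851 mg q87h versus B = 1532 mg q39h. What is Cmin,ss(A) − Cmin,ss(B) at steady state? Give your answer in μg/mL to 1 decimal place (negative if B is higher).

Regimen A: f = (1/2)^(87/37) ≈ 0.1960; Cmin,ss = (851/245)·f/(1−f) ≈ 0.847 μg/mL.
Regimen B: f = (1/2)^(39/37) ≈ 0.4816; Cmin,ss = (1532/245)·f/(1−f) ≈ 5.809 μg/mL.
Difference ≈ 0.847 − 5.809 ≈ -4.962 μg/mL.

-5.0 μg/mL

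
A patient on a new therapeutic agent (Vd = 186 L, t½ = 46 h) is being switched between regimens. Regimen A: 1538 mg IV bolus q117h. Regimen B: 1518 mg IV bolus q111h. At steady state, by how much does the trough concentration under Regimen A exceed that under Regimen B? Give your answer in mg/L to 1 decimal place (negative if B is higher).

-0.2 mg/L

Regimen A: f = (1/2)^(117/46) ≈ 0.1715; Cmin,ss = (1538/186)·f/(1−f) ≈ 1.712 mg/L.
Regimen B: f = (1/2)^(111/46) ≈ 0.1878; Cmin,ss = (1518/186)·f/(1−f) ≈ 1.887 mg/L.
Difference ≈ 1.712 − 1.887 ≈ -0.175 mg/L.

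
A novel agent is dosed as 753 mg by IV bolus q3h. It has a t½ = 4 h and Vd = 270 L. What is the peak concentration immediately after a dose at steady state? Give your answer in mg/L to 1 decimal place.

k = ln2/t½ = ln2/4 ≈ 0.173287 h⁻¹; fraction remaining f = e^(−kτ) = e^(−0.173287×3) ≈ 0.5946.
Accumulation ratio R = 1/(1 − f) ≈ 1/0.4054 ≈ 2.4667.
Single-dose peak C₀ = D/Vd = 753/270 ≈ 2.789 mg/L.
Steady-state peak Cmax,ss = C₀·R ≈ 2.789 × 2.4667 ≈ 6.880 mg/L.

6.9 mg/L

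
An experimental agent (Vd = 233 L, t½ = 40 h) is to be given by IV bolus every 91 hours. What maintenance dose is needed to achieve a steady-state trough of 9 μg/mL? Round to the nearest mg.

8052 mg

τ/t½ = 91/40 ≈ 2.275, so f = (1/2)^(91/40) ≈ 0.206613.
Cmin,ss = (D/Vd)·f/(1−f), so D = Cmin,ss·Vd·(1−f)/f.
D = 9 × 233 × (1−f)/f ≈ 9 × 233 × 3.83997 ≈ 8052.42 mg.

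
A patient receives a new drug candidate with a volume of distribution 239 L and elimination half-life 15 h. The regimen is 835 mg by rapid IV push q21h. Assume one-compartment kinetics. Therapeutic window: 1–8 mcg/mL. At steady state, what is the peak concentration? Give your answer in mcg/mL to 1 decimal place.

5.6 mcg/mL

τ/t½ = 21/15 ≈ 1.4, so fraction remaining f = (1/2)^(21/15) ≈ 0.3789.
Accumulation ratio R = 1/(1 − f) ≈ 1/0.6211 ≈ 1.6100.
Each bolus raises the concentration by D/Vd = 835/239 ≈ 3.494 mcg/mL.
Cmax,ss = C₀/(1 − f) ≈ 3.494/0.6211 ≈ 5.626 mcg/mL.
Peak 5.6 mcg/mL vs MTC 8 mcg/mL: below toxic threshold.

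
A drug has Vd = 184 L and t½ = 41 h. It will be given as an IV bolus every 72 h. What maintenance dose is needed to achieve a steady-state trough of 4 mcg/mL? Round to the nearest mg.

1750 mg

τ/t½ = 72/41 ≈ 1.7561, so f = (1/2)^(72/41) ≈ 0.296048.
Cmin,ss = (D/Vd)·f/(1−f), so D = Cmin,ss·Vd·(1−f)/f.
D = 4 × 184 × (1−f)/f ≈ 4 × 184 × 2.37783 ≈ 1750.08 mg.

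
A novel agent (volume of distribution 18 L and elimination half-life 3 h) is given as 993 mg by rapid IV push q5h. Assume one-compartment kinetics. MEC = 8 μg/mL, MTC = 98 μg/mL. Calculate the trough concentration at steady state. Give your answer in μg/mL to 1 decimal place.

τ/t½ = 5/3 ≈ 1.6667, so fraction remaining f = (1/2)^(5/3) ≈ 0.3150.
Each bolus raises the concentration by D/Vd = 993/18 ≈ 55.167 μg/mL.
Steady-state trough Cmin,ss = C₀·f/(1−f) ≈ 55.167 × 0.3150/0.6850 ≈ 25.369 μg/mL.
Trough 25.4 μg/mL vs MEC 8 μg/mL: adequate.

25.4 μg/mL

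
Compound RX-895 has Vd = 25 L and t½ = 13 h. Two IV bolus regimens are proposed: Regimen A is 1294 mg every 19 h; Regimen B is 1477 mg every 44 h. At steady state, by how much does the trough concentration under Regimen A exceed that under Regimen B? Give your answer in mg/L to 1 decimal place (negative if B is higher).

Regimen A: f = (1/2)^(19/13) ≈ 0.3631; Cmin,ss = (1294/25)·f/(1−f) ≈ 29.509 mg/L.
Regimen B: f = (1/2)^(44/13) ≈ 0.0957; Cmin,ss = (1477/25)·f/(1−f) ≈ 6.252 mg/L.
Difference ≈ 29.509 − 6.252 ≈ 23.257 mg/L.

23.3 mg/L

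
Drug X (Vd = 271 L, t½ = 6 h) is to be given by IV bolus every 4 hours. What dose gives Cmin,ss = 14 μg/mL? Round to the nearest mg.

2229 mg

τ/t½ = 4/6 ≈ 0.66667, so f = (1/2)^(4/6) ≈ 0.629961.
Cmin,ss = (D/Vd)·f/(1−f), so D = Cmin,ss·Vd·(1−f)/f.
D = 14 × 271 × (1−f)/f ≈ 14 × 271 × 0.58740 ≈ 2228.60 mg.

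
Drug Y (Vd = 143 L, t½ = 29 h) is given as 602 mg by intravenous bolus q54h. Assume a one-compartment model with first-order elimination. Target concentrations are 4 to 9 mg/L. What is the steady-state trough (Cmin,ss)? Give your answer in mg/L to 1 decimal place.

Over one 54-h interval, 54/29 ≈ 1.8621 half-lives elapse, leaving f ≈ 0.2751 of each dose.
Accumulation ratio R = 1/(1 − f) ≈ 1/0.7249 ≈ 1.3795.
Single-dose peak C₀ = D/Vd = 602/143 ≈ 4.210 mg/L.
Cmax,ss = C₀/(1 − f) ≈ 4.210/0.7249 ≈ 5.808 mg/L.
One interval later, Cmin,ss = Cmax,ss·e^(−kτ) ≈ 5.808 × 0.2751 ≈ 1.598 mg/L.
Trough 1.6 mg/L vs MEC 4 mg/L: subtherapeutic.

1.6 mg/L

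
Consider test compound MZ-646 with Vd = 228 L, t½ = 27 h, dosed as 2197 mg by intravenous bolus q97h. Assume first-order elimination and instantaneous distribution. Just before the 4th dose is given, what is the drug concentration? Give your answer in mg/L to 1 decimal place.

f = (1/2)^(τ/t½) = (1/2)^(97/27) ≈ 0.0829.
C₀ = D/Vd = 2197/228 ≈ 9.636 mg/L.
Before the 4th dose, 3 doses have been given. Superposition: Cmin = C₀·(f + f² + … + f^3).
≈ 9.636 × (0.0829 + 0.0069 + 0.0006) ≈ 9.636 × 0.0904 ≈ 0.871 mg/L.

0.9 mg/L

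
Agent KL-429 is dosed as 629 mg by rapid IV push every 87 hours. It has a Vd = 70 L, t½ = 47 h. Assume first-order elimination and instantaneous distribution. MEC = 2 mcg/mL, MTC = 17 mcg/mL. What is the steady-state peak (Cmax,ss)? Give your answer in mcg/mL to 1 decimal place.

τ/t½ = 87/47 ≈ 1.8511, so fraction remaining f = (1/2)^(87/47) ≈ 0.2772.
Accumulation ratio R = 1/(1 − f) ≈ 1/0.7228 ≈ 1.3835.
Each bolus raises the concentration by D/Vd = 629/70 ≈ 8.986 mcg/mL.
Steady-state peak Cmax,ss = C₀·R ≈ 8.986 × 1.3835 ≈ 12.432 mcg/mL.
Peak 12.4 mcg/mL vs MTC 17 mcg/mL: below toxic threshold.

12.4 mcg/mL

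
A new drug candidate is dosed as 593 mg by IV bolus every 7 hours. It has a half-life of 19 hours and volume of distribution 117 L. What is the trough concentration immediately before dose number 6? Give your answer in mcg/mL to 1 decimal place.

12.6 mcg/mL

f = (1/2)^(τ/t½) = (1/2)^(7/19) ≈ 0.7746.
C₀ = D/Vd = 593/117 ≈ 5.068 mcg/mL.
Before the 6th dose, 5 doses have been given. Superposition: Cmin = C₀·(f + f² + … + f^5).
≈ 5.068 × (0.7746 + 0.6000 + 0.4648 + 0.3600 + 0.2789) ≈ 5.068 × 2.4783 ≈ 12.560 mcg/mL.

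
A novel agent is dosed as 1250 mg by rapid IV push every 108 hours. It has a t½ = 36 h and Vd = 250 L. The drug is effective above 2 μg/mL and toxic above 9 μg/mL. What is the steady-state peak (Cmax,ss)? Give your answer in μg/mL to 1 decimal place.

The dosing interval is 3 half-lives, so f = 2^(−3) = 0.125.
At steady state, R = 1/(1 − 0.125) = 8/7.
Single-dose peak C₀ = D/Vd = 1250/250 = 5 μg/mL.
Steady-state peak Cmax,ss = C₀·R = 5 × 8/7 ≈ 5.714 μg/mL.
Peak 5.7 μg/mL vs MTC 9 μg/mL: below toxic threshold.

5.7 μg/mL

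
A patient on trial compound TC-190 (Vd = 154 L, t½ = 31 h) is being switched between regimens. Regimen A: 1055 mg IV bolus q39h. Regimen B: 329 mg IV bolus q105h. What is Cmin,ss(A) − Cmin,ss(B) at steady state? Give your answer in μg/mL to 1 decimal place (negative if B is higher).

Regimen A: f = (1/2)^(39/31) ≈ 0.4181; Cmin,ss = (1055/154)·f/(1−f) ≈ 4.922 μg/mL.
Regimen B: f = (1/2)^(105/31) ≈ 0.0956; Cmin,ss = (329/154)·f/(1−f) ≈ 0.226 μg/mL.
Difference ≈ 4.922 − 0.226 ≈ 4.696 μg/mL.

4.7 μg/mL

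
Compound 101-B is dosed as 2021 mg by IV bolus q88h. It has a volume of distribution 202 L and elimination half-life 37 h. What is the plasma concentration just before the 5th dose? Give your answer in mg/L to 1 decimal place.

2.4 mg/L

f = (1/2)^(τ/t½) = (1/2)^(88/37) ≈ 0.1923.
C₀ = D/Vd = 2021/202 ≈ 10.005 mg/L.
Before the 5th dose, 4 doses have been given. Superposition: Cmin = C₀·(f + f² + … + f^4).
≈ 10.005 × (0.1923 + 0.0370 + 0.0071 + 0.0014) ≈ 10.005 × 0.2378 ≈ 2.379 mg/L.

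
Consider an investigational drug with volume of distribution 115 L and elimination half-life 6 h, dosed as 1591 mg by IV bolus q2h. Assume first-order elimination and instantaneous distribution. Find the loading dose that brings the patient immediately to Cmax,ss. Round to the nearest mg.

f = (1/2)^(2/6) ≈ 0.793701; accumulation ratio R = 1/(1−f) ≈ 4.84733.
Loading dose to hit Cmax,ss on first dose: D_load = D_maint·R ≈ 1591 × 4.84733 ≈ 7712.10 mg.

7712 mg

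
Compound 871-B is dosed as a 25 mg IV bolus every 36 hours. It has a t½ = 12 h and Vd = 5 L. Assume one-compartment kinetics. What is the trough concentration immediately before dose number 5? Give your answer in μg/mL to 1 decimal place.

f = (1/2)^(τ/t½) = (1/2)^(36/12) ≈ 0.1250.
C₀ = D/Vd = 25/5 ≈ 5.000 μg/mL.
Before the 5th dose, 4 doses have been given. Superposition: Cmin = C₀·(f + f² + … + f^4).
≈ 5.000 × (0.1250 + 0.0156 + 0.0020 + 0.0002) ≈ 5.000 × 0.1428 ≈ 0.714 μg/mL.

0.7 μg/mL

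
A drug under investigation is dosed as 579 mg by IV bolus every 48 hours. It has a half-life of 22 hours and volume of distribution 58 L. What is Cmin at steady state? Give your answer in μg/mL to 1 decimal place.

2.8 μg/mL

τ/t½ = 48/22 ≈ 2.1818, so fraction remaining f = (1/2)^(48/22) ≈ 0.2204.
Single-dose peak C₀ = D/Vd = 579/58 ≈ 9.983 μg/mL.
Steady-state trough Cmin,ss = C₀·f/(1−f) ≈ 9.983 × 0.2204/0.7796 ≈ 2.822 μg/mL.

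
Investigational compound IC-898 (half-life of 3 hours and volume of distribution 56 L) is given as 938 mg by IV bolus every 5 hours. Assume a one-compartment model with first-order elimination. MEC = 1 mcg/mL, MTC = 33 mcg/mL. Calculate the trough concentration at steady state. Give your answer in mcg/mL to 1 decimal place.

7.7 mcg/mL

k = ln2/t½ = ln2/3 ≈ 0.231049 h⁻¹; fraction remaining f = e^(−kτ) = e^(−0.231049×5) ≈ 0.3150.
At steady state, accumulation factor R = 1/(1 − e^(−kτ)) ≈ 1.4599.
Single-dose peak C₀ = D/Vd = 938/56 ≈ 16.750 mcg/mL.
Cmax,ss = C₀/(1 − f) ≈ 16.750/0.6850 ≈ 24.453 mcg/mL.
Steady-state trough Cmin,ss = Cmax,ss·f ≈ 24.453 × 0.3150 ≈ 7.703 mcg/mL.
Trough 7.7 mcg/mL vs MEC 1 mcg/mL: adequate.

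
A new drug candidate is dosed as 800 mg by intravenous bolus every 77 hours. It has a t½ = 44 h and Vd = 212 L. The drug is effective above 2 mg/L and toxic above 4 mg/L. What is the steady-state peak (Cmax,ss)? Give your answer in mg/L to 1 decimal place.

τ/t½ = 77/44 ≈ 1.75, so fraction remaining f = (1/2)^(77/44) ≈ 0.2973.
At steady state, accumulation factor R = 1/(1 − e^(−kτ)) ≈ 1.4231.
Each bolus raises the concentration by D/Vd = 800/212 ≈ 3.774 mg/L.
Steady-state peak Cmax,ss = C₀·R ≈ 3.774 × 1.4231 ≈ 5.371 mg/L.
Peak 5.4 mg/L vs MTC 4 mg/L: exceeds toxic threshold.

5.4 mg/L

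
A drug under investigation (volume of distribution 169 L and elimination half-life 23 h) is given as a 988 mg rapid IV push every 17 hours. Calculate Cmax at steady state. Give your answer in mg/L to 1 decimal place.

τ/t½ = 17/23 ≈ 0.73913, so fraction remaining f = (1/2)^(17/23) ≈ 0.5991.
Accumulation ratio R = 1/(1 − f) ≈ 1/0.4009 ≈ 2.4944.
Each bolus raises the concentration by D/Vd = 988/169 ≈ 5.846 mg/L.
Cmax,ss = C₀/(1 − f) ≈ 5.846/0.4009 ≈ 14.582 mg/L.

14.6 mg/L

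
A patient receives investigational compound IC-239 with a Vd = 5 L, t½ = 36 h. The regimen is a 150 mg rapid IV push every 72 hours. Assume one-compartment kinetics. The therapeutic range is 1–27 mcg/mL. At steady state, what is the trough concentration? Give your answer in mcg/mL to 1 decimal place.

τ = 72 h = 2 half-lives, so f = (1/2)^2 = 0.25.
Accumulation ratio R = 1/(1 − f) = 1/0.75 = 4/3.
Single-dose peak C₀ = D/Vd = 150/5 = 30 mcg/mL.
Steady-state peak Cmax,ss = C₀·R = 30 × 4/3 ≈ 40.000 mcg/mL.
Steady-state trough Cmin,ss = Cmax,ss·f ≈ 40.000 × 0.25 ≈ 10.000 mcg/mL.
Trough 10.0 mcg/mL vs MEC 1 mcg/mL: adequate.

10.0 mcg/mL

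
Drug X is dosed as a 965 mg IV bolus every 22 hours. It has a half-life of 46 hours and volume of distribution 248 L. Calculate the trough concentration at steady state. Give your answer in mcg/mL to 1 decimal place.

9.9 mcg/mL

τ/t½ = 22/46 ≈ 0.47826, so fraction remaining f = (1/2)^(22/46) ≈ 0.7178.
Accumulation ratio R = 1/(1 − f) ≈ 1/0.2822 ≈ 3.5436.
Each bolus raises the concentration by D/Vd = 965/248 ≈ 3.891 mcg/mL.
Steady-state peak Cmax,ss = C₀·R ≈ 3.891 × 3.5436 ≈ 13.788 mcg/mL.
One interval later, Cmin,ss = Cmax,ss·e^(−kτ) ≈ 13.788 × 0.7178 ≈ 9.897 mcg/mL.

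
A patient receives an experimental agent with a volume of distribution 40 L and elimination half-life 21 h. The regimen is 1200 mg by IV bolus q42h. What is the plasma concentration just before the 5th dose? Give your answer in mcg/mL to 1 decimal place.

10.0 mcg/mL

f = (1/2)^(τ/t½) = (1/2)^(42/21) ≈ 0.2500.
C₀ = D/Vd = 1200/40 ≈ 30.000 mcg/mL.
Before the 5th dose, 4 doses have been given. Superposition: Cmin = C₀·(f + f² + … + f^4).
≈ 30.000 × (0.2500 + 0.0625 + 0.0156 + 0.0039) ≈ 30.000 × 0.3320 ≈ 9.960 mcg/mL.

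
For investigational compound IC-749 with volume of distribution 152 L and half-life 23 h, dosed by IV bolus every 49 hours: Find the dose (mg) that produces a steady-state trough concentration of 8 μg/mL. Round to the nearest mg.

4108 mg

τ/t½ = 49/23 ≈ 2.1304, so f = (1/2)^(49/23) ≈ 0.228389.
Cmin,ss = (D/Vd)·f/(1−f), so D = Cmin,ss·Vd·(1−f)/f.
D = 8 × 152 × (1−f)/f ≈ 8 × 152 × 3.37849 ≈ 4108.24 mg.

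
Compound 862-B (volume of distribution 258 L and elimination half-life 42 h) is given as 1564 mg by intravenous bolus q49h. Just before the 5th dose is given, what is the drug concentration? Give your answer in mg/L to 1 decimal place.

f = (1/2)^(τ/t½) = (1/2)^(49/42) ≈ 0.4454.
C₀ = D/Vd = 1564/258 ≈ 6.062 mg/L.
Before the 5th dose, 4 doses have been given. Superposition: Cmin = C₀·(f + f² + … + f^4).
≈ 6.062 × (0.4454 + 0.1984 + 0.0884 + 0.0394) ≈ 6.062 × 0.7716 ≈ 4.677 mg/L.

4.7 mg/L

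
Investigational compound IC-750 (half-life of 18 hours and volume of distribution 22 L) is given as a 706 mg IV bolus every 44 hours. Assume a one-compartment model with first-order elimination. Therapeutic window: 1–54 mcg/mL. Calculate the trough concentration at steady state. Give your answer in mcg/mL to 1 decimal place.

k = ln2/t½ = ln2/18 ≈ 0.038508 h⁻¹; fraction remaining f = e^(−kτ) = e^(−0.038508×44) ≈ 0.1837.
Single-dose peak C₀ = D/Vd = 706/22 ≈ 32.091 mcg/mL.
Steady-state trough Cmin,ss = C₀·f/(1−f) ≈ 32.091 × 0.1837/0.8163 ≈ 7.222 mcg/mL.
Trough 7.2 mcg/mL vs MEC 1 mcg/mL: adequate.

7.2 mcg/mL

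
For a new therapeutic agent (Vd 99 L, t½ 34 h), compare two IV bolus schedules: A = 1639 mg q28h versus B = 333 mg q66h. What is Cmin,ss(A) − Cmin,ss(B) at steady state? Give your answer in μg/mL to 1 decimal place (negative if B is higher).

20.3 μg/mL

Regimen A: f = (1/2)^(28/34) ≈ 0.5651; Cmin,ss = (1639/99)·f/(1−f) ≈ 21.512 μg/mL.
Regimen B: f = (1/2)^(66/34) ≈ 0.2604; Cmin,ss = (333/99)·f/(1−f) ≈ 1.184 μg/mL.
Difference ≈ 21.512 − 1.184 ≈ 20.328 μg/mL.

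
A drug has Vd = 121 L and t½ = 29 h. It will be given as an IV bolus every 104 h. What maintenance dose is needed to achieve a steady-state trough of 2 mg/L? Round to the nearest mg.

τ/t½ = 104/29 ≈ 3.5862, so f = (1/2)^(104/29) ≈ 0.083261.
Cmin,ss = (D/Vd)·f/(1−f), so D = Cmin,ss·Vd·(1−f)/f.
D = 2 × 121 × (1−f)/f ≈ 2 × 121 × 11.01043 ≈ 2664.52 mg.

2665 mg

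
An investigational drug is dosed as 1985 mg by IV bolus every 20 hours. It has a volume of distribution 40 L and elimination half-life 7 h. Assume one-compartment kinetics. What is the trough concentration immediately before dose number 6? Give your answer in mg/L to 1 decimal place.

7.9 mg/L

f = (1/2)^(τ/t½) = (1/2)^(20/7) ≈ 0.1380.
C₀ = D/Vd = 1985/40 ≈ 49.625 mg/L.
Before the 6th dose, 5 doses have been given. Superposition: Cmin = C₀·(f + f² + … + f^5).
≈ 49.625 × (0.1380 + 0.0190 + 0.0026 + 0.0004 + 0.0001) ≈ 49.625 × 0.1601 ≈ 7.945 mg/L.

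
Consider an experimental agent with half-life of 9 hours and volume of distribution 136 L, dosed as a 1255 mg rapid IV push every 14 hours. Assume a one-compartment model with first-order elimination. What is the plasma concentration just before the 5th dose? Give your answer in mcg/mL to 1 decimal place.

4.7 mcg/mL

f = (1/2)^(τ/t½) = (1/2)^(14/9) ≈ 0.3402.
C₀ = D/Vd = 1255/136 ≈ 9.228 mcg/mL.
Before the 5th dose, 4 doses have been given. Superposition: Cmin = C₀·(f + f² + … + f^4).
≈ 9.228 × (0.3402 + 0.1157 + 0.0394 + 0.0134) ≈ 9.228 × 0.5087 ≈ 4.694 mcg/mL.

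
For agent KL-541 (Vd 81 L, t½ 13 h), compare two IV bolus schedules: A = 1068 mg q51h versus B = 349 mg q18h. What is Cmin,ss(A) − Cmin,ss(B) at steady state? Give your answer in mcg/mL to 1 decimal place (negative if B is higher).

-1.7 mcg/mL

Regimen A: f = (1/2)^(51/13) ≈ 0.0659; Cmin,ss = (1068/81)·f/(1−f) ≈ 0.930 mcg/mL.
Regimen B: f = (1/2)^(18/13) ≈ 0.3830; Cmin,ss = (349/81)·f/(1−f) ≈ 2.675 mcg/mL.
Difference ≈ 0.930 − 2.675 ≈ -1.745 mcg/mL.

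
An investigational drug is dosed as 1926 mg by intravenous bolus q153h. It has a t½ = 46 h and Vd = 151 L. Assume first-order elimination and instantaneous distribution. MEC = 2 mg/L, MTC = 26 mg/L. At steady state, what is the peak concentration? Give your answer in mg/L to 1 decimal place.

τ/t½ = 153/46 ≈ 3.3261, so fraction remaining f = (1/2)^(153/46) ≈ 0.0997.
At steady state, accumulation factor R = 1/(1 − e^(−kτ)) ≈ 1.1107.
Each bolus raises the concentration by D/Vd = 1926/151 ≈ 12.755 mg/L.
Cmax,ss = C₀/(1 − f) ≈ 12.755/0.9003 ≈ 14.167 mg/L.
Peak 14.2 mg/L vs MTC 26 mg/L: below toxic threshold.

14.2 mg/L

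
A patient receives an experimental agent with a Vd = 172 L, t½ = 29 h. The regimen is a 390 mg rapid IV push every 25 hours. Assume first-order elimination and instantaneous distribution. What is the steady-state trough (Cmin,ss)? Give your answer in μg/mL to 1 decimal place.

τ/t½ = 25/29 ≈ 0.86207, so fraction remaining f = (1/2)^(25/29) ≈ 0.5502.
Accumulation ratio R = 1/(1 − f) ≈ 1/0.4498 ≈ 2.2232.
Single-dose peak C₀ = D/Vd = 390/172 ≈ 2.267 μg/mL.
Cmax,ss = C₀/(1 − f) ≈ 2.267/0.4498 ≈ 5.040 μg/mL.
One interval later, Cmin,ss = Cmax,ss·e^(−kτ) ≈ 5.040 × 0.5502 ≈ 2.773 μg/mL.

2.8 μg/mL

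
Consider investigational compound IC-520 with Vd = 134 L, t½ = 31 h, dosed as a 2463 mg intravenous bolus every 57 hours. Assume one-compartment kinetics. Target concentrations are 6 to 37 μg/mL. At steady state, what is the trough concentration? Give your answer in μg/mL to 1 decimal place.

7.1 μg/mL

τ/t½ = 57/31 ≈ 1.8387, so fraction remaining f = (1/2)^(57/31) ≈ 0.2796.
Accumulation ratio R = 1/(1 − f) ≈ 1/0.7204 ≈ 1.3881.
Each bolus raises the concentration by D/Vd = 2463/134 ≈ 18.381 μg/mL.
Steady-state peak Cmax,ss = C₀·R ≈ 18.381 × 1.3881 ≈ 25.515 μg/mL.
Steady-state trough Cmin,ss = Cmax,ss·f ≈ 25.515 × 0.2796 ≈ 7.134 μg/mL.
Trough 7.1 μg/mL vs MEC 6 μg/mL: adequate.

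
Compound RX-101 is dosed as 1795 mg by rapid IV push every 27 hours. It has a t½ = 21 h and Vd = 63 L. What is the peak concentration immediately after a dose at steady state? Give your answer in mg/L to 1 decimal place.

τ/t½ = 27/21 ≈ 1.2857, so fraction remaining f = (1/2)^(27/21) ≈ 0.4102.
At steady state, accumulation factor R = 1/(1 − e^(−kτ)) ≈ 1.6955.
Single-dose peak C₀ = D/Vd = 1795/63 ≈ 28.492 mg/L.
Steady-state peak Cmax,ss = C₀·R ≈ 28.492 × 1.6955 ≈ 48.308 mg/L.

48.3 mg/L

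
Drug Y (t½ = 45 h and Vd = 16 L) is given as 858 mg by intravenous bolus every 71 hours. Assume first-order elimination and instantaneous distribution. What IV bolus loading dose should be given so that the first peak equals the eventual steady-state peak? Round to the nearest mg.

1290 mg

f = (1/2)^(71/45) ≈ 0.334997; accumulation ratio R = 1/(1−f) ≈ 1.50375.
Loading dose to hit Cmax,ss on first dose: D_load = D_maint·R ≈ 858 × 1.50375 ≈ 1290.22 mg.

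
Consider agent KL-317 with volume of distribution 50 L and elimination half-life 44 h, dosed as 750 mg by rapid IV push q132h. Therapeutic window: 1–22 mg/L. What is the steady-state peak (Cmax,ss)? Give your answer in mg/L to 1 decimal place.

τ = 132 h = 3 half-lives, so f = (1/2)^3 = 0.125.
Accumulation ratio R = 1/(1 − f) = 1/0.875 = 8/7.
Single-dose peak C₀ = D/Vd = 750/50 = 15 mg/L.
Steady-state peak Cmax,ss = C₀·R = 15 × 8/7 ≈ 17.143 mg/L.
Peak 17.1 mg/L vs MTC 22 mg/L: below toxic threshold.

17.1 mg/L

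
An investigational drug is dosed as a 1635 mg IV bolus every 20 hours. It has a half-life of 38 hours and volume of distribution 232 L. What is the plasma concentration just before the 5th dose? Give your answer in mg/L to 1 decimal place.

f = (1/2)^(τ/t½) = (1/2)^(20/38) ≈ 0.6943.
C₀ = D/Vd = 1635/232 ≈ 7.047 mg/L.
Before the 5th dose, 4 doses have been given. Superposition: Cmin = C₀·(f + f² + … + f^4).
≈ 7.047 × (0.6943 + 0.4821 + 0.3347 + 0.2324) ≈ 7.047 × 1.7435 ≈ 12.286 mg/L.

12.3 mg/L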